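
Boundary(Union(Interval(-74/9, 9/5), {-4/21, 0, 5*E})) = {-74/9, 9/5, 5*E}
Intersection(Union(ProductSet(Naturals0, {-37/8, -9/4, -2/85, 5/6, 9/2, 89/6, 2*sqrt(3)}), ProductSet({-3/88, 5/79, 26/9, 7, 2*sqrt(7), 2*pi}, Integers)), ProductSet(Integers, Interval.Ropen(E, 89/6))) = Union(ProductSet({7}, Range(3, 15, 1)), ProductSet(Naturals0, {9/2, 2*sqrt(3)}))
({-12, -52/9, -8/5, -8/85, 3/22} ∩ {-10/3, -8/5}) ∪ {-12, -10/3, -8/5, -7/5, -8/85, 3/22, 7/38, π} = {-12, -10/3, -8/5, -7/5, -8/85, 3/22, 7/38, π}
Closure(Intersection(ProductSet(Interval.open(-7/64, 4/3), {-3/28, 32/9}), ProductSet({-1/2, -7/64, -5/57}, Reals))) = ProductSet({-5/57}, {-3/28, 32/9})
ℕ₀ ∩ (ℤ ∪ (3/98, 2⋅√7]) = ℕ₀ ∪ {1, 2, …, 5}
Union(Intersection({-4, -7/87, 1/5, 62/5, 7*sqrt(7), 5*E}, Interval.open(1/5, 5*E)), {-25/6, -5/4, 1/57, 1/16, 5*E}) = {-25/6, -5/4, 1/57, 1/16, 62/5, 5*E}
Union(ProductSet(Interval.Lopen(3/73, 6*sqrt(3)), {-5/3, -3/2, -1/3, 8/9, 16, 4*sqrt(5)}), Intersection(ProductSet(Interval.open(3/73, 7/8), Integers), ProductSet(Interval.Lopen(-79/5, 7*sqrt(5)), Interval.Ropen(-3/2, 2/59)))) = Union(ProductSet(Interval.open(3/73, 7/8), Range(-1, 1, 1)), ProductSet(Interval.Lopen(3/73, 6*sqrt(3)), {-5/3, -3/2, -1/3, 8/9, 16, 4*sqrt(5)}))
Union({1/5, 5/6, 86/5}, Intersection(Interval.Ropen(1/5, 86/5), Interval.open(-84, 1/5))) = {1/5, 5/6, 86/5}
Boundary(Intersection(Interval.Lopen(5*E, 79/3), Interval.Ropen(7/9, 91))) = {79/3, 5*E}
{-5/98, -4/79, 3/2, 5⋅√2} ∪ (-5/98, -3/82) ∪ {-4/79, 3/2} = [-5/98, -3/82) ∪ {3/2, 5⋅√2}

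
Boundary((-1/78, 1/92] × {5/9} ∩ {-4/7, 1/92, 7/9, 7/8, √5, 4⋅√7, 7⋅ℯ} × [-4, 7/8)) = {1/92} × {5/9}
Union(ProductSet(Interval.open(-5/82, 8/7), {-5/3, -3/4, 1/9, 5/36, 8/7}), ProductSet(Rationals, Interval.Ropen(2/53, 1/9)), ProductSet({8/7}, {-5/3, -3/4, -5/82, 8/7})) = Union(ProductSet({8/7}, {-5/3, -3/4, -5/82, 8/7}), ProductSet(Interval.open(-5/82, 8/7), {-5/3, -3/4, 1/9, 5/36, 8/7}), ProductSet(Rationals, Interval.Ropen(2/53, 1/9)))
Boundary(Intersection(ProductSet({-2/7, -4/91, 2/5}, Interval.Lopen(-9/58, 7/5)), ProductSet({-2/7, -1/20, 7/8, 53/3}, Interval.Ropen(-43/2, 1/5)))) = ProductSet({-2/7}, Interval(-9/58, 1/5))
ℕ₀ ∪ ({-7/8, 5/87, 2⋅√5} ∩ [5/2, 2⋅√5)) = ℕ₀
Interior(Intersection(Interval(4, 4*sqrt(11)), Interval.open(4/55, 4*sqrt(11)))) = Interval.open(4, 4*sqrt(11))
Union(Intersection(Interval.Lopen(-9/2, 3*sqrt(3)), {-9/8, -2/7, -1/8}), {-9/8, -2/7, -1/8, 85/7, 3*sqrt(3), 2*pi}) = {-9/8, -2/7, -1/8, 85/7, 3*sqrt(3), 2*pi}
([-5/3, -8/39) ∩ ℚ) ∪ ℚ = ℚ ∪ (ℚ ∩ [-5/3, -8/39))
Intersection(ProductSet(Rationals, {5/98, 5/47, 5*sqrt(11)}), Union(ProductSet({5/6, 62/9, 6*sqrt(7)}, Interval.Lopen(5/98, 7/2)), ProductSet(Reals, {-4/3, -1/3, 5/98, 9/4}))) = Union(ProductSet({5/6, 62/9}, {5/47}), ProductSet(Rationals, {5/98}))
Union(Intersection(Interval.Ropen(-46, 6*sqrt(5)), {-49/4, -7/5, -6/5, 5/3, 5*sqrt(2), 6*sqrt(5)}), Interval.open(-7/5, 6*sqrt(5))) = Union({-49/4}, Interval.Ropen(-7/5, 6*sqrt(5)))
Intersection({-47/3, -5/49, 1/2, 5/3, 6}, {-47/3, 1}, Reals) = {-47/3}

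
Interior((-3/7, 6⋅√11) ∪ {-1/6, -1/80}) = (-3/7, 6⋅√11)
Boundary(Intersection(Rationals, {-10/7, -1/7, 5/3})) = {-10/7, -1/7, 5/3}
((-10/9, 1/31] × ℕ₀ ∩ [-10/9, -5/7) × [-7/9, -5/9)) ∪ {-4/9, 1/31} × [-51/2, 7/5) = {-4/9, 1/31} × [-51/2, 7/5)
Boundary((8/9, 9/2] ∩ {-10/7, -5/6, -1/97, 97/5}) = ∅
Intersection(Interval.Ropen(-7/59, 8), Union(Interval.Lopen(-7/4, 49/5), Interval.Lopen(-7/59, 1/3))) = Interval.Ropen(-7/59, 8)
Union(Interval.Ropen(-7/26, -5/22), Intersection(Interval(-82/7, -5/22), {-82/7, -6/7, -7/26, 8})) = Union({-82/7, -6/7}, Interval.Ropen(-7/26, -5/22))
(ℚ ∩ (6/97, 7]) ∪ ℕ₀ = ℕ₀ ∪ (ℚ ∩ (6/97, 7])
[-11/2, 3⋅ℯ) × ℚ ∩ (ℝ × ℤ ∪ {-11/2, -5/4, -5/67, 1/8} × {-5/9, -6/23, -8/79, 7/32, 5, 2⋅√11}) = ([-11/2, 3⋅ℯ) × ℤ) ∪ ({-11/2, -5/4, -5/67, 1/8} × {-5/9, -6/23, -8/79, 7/32, 5})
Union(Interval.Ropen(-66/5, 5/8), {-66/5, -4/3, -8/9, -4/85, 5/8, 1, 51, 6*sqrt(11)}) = Union({1, 51, 6*sqrt(11)}, Interval(-66/5, 5/8))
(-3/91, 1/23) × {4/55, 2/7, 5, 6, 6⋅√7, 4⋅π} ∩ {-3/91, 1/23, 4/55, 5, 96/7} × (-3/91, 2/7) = ∅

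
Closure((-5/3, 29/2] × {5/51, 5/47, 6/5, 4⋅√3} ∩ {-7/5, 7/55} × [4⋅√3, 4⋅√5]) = {-7/5, 7/55} × {4⋅√3}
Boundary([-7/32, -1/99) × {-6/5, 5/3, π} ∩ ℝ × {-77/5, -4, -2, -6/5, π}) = [-7/32, -1/99] × {-6/5, π}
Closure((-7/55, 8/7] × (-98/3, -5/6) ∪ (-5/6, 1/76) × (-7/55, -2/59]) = ({-5/6, 1/76} × [-7/55, -2/59]) ∪ ({-7/55, 8/7} × [-98/3, -5/6]) ∪ ([-5/6, 1/76] × {-7/55, -2/59}) ∪ ([-7/55, 8/7] × {-98/3, -5/6}) ∪ ((-5/6, 1/76) × (-7/55, -2/59]) ∪ ((-7/55, 8/7] × (-98/3, -5/6))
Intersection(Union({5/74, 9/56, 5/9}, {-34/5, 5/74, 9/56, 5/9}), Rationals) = {-34/5, 5/74, 9/56, 5/9}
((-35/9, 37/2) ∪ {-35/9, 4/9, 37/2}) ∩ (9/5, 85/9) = (9/5, 85/9)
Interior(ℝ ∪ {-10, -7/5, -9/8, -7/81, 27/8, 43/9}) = ℝ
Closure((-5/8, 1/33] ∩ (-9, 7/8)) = [-5/8, 1/33]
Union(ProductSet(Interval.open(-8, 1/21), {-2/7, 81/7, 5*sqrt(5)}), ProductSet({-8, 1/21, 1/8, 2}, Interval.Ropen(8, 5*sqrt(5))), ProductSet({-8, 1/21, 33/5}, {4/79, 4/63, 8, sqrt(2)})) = Union(ProductSet({-8, 1/21, 33/5}, {4/79, 4/63, 8, sqrt(2)}), ProductSet({-8, 1/21, 1/8, 2}, Interval.Ropen(8, 5*sqrt(5))), ProductSet(Interval.open(-8, 1/21), {-2/7, 81/7, 5*sqrt(5)}))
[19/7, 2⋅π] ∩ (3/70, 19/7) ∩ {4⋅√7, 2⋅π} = ∅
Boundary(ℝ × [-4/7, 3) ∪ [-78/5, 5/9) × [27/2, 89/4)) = ({-78/5, 5/9} × [27/2, 89/4]) ∪ ((-∞, ∞) × {-4/7, 3}) ∪ ([-78/5, 5/9] × {27/2, 89/4})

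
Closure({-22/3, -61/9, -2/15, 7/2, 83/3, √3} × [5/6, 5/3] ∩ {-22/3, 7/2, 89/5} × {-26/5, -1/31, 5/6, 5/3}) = {-22/3, 7/2} × {5/6, 5/3}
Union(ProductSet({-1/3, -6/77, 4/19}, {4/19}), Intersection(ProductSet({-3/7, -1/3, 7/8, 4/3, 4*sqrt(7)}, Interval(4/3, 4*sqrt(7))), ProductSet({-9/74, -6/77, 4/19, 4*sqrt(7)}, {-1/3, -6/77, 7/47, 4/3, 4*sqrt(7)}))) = Union(ProductSet({4*sqrt(7)}, {4/3, 4*sqrt(7)}), ProductSet({-1/3, -6/77, 4/19}, {4/19}))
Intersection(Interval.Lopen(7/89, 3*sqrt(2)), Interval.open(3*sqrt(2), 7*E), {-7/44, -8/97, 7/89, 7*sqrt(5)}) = EmptySet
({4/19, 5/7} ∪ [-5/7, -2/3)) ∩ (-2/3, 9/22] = {4/19}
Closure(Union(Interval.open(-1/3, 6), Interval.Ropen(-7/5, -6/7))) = Union(Interval(-7/5, -6/7), Interval(-1/3, 6))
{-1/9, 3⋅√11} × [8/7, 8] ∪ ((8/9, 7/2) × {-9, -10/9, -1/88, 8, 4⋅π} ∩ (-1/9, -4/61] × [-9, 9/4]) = {-1/9, 3⋅√11} × [8/7, 8]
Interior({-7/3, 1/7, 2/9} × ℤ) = ∅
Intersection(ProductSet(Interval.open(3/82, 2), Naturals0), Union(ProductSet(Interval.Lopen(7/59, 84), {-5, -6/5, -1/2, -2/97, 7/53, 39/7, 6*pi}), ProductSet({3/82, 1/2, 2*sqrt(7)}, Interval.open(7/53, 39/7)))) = ProductSet({1/2}, Range(1, 6, 1))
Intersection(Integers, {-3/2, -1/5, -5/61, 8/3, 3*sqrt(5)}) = EmptySet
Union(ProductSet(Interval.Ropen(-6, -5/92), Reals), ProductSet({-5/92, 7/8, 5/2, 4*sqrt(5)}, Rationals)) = Union(ProductSet({-5/92, 7/8, 5/2, 4*sqrt(5)}, Rationals), ProductSet(Interval.Ropen(-6, -5/92), Reals))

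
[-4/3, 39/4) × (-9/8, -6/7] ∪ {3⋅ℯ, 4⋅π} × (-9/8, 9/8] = ([-4/3, 39/4) × (-9/8, -6/7]) ∪ ({3⋅ℯ, 4⋅π} × (-9/8, 9/8])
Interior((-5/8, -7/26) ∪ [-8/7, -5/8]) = (-8/7, -7/26)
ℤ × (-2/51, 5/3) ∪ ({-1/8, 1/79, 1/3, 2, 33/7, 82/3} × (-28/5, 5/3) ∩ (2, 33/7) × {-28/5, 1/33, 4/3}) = ℤ × (-2/51, 5/3)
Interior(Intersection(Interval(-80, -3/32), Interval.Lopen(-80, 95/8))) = Interval.open(-80, -3/32)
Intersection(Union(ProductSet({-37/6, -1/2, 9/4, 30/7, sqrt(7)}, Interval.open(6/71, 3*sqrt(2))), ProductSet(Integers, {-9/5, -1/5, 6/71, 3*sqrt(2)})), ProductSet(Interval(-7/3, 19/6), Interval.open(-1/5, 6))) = Union(ProductSet({-1/2, 9/4, sqrt(7)}, Interval.open(6/71, 3*sqrt(2))), ProductSet(Range(-2, 4, 1), {6/71, 3*sqrt(2)}))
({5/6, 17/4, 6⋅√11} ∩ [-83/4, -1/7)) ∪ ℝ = ℝ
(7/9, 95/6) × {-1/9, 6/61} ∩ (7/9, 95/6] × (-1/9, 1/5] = (7/9, 95/6) × {6/61}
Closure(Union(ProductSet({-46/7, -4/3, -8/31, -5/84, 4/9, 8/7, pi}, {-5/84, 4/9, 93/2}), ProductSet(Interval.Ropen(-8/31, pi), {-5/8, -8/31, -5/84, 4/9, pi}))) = Union(ProductSet({-46/7, -4/3, -8/31, -5/84, 4/9, 8/7, pi}, {-5/84, 4/9, 93/2}), ProductSet(Interval(-8/31, pi), {-5/8, -8/31, -5/84, 4/9, pi}))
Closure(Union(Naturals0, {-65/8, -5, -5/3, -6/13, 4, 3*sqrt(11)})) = Union({-65/8, -5, -5/3, -6/13, 3*sqrt(11)}, Naturals0)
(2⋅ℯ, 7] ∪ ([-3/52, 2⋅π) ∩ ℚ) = (2⋅ℯ, 7] ∪ (ℚ ∩ [-3/52, 2⋅π))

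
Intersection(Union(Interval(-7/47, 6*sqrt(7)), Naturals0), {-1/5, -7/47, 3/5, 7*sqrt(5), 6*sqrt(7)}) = {-7/47, 3/5, 7*sqrt(5), 6*sqrt(7)}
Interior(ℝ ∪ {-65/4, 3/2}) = ℝ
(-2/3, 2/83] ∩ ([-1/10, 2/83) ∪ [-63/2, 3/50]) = (-2/3, 2/83]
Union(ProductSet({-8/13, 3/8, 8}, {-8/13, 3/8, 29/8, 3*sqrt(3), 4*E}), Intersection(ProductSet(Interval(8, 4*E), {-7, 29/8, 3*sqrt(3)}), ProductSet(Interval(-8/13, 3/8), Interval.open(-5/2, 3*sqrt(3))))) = ProductSet({-8/13, 3/8, 8}, {-8/13, 3/8, 29/8, 3*sqrt(3), 4*E})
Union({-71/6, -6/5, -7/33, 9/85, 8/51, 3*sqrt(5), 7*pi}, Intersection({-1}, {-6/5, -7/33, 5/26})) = {-71/6, -6/5, -7/33, 9/85, 8/51, 3*sqrt(5), 7*pi}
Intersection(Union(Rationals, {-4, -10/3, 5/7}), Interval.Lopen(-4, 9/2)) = Intersection(Interval.Lopen(-4, 9/2), Rationals)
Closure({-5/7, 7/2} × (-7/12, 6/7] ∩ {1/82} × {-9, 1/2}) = ∅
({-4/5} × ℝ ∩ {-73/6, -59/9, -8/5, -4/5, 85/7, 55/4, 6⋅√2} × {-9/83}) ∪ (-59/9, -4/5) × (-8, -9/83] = ({-4/5} × {-9/83}) ∪ ((-59/9, -4/5) × (-8, -9/83])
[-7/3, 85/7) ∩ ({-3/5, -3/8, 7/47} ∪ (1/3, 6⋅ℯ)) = {-3/5, -3/8, 7/47} ∪ (1/3, 85/7)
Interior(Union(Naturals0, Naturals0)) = EmptySet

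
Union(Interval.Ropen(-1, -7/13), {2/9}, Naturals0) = Union({2/9}, Interval.Ropen(-1, -7/13), Naturals0)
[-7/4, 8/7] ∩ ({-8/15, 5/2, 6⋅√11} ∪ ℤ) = {-1, 0, 1} ∪ {-8/15}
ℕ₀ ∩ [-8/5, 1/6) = {0}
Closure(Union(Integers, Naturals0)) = Integers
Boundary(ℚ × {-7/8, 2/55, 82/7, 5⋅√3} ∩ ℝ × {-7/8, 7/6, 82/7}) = ℝ × {-7/8, 82/7}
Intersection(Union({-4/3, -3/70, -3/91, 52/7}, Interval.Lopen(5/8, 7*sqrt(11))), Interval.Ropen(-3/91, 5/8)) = {-3/91}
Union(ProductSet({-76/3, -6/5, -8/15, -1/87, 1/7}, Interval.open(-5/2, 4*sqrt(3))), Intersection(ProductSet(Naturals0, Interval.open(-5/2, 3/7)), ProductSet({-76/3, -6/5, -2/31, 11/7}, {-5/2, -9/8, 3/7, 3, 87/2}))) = ProductSet({-76/3, -6/5, -8/15, -1/87, 1/7}, Interval.open(-5/2, 4*sqrt(3)))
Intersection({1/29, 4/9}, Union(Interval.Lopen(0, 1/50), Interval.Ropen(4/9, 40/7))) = {4/9}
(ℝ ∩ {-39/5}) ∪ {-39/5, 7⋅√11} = {-39/5, 7⋅√11}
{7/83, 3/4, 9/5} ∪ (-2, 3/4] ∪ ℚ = ℚ ∪ [-2, 3/4]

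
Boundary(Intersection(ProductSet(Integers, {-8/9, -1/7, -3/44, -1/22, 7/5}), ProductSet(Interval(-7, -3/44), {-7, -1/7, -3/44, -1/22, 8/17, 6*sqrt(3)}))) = ProductSet(Range(-7, 0, 1), {-1/7, -3/44, -1/22})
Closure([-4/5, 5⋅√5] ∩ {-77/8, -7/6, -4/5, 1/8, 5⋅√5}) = {-4/5, 1/8, 5⋅√5}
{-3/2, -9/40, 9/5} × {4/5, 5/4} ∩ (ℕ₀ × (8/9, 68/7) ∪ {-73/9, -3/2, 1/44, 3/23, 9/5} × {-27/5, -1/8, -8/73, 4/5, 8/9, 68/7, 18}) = {-3/2, 9/5} × {4/5}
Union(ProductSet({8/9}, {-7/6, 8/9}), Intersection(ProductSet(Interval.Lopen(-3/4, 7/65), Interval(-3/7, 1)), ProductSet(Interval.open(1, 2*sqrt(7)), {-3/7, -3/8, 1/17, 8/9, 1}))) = ProductSet({8/9}, {-7/6, 8/9})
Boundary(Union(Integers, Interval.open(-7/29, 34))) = Union(Complement(Integers, Interval.open(-7/29, 34)), {-7/29})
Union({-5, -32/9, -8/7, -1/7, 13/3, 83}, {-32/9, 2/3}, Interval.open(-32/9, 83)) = Union({-5}, Interval(-32/9, 83))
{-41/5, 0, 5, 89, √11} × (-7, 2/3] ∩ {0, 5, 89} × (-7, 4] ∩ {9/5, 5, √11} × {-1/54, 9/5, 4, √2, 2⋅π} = {5} × {-1/54}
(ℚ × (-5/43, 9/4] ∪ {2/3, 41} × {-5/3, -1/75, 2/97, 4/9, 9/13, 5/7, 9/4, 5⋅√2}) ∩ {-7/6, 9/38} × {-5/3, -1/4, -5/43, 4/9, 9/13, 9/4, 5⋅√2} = {-7/6, 9/38} × {4/9, 9/13, 9/4}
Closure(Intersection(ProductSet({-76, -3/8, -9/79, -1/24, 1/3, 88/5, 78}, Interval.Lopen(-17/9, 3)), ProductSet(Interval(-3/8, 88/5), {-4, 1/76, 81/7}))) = ProductSet({-3/8, -9/79, -1/24, 1/3, 88/5}, {1/76})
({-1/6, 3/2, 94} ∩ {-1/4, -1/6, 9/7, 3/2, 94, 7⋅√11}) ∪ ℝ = ℝ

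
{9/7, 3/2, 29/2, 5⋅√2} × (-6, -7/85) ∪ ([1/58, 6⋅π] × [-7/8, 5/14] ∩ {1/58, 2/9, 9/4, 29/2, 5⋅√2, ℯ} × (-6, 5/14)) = ({9/7, 3/2, 29/2, 5⋅√2} × (-6, -7/85)) ∪ ({1/58, 2/9, 9/4, 29/2, 5⋅√2, ℯ} × [-7/8, 5/14))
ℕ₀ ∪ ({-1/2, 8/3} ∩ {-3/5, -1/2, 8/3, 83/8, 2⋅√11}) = {-1/2, 8/3} ∪ ℕ₀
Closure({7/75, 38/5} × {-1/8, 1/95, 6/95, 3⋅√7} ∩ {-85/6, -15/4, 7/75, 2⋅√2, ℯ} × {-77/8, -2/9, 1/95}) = {7/75} × {1/95}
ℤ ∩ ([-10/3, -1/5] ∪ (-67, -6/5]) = {-66, -65, …, -1}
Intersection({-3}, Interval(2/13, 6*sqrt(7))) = EmptySet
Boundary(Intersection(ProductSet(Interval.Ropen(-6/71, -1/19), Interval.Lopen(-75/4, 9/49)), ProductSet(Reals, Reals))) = Union(ProductSet({-6/71, -1/19}, Interval(-75/4, 9/49)), ProductSet(Interval(-6/71, -1/19), {-75/4, 9/49}))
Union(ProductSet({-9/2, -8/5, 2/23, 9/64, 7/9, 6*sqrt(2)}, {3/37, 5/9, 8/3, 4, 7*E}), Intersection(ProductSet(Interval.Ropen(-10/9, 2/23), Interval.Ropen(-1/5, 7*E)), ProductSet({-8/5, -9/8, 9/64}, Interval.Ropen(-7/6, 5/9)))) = ProductSet({-9/2, -8/5, 2/23, 9/64, 7/9, 6*sqrt(2)}, {3/37, 5/9, 8/3, 4, 7*E})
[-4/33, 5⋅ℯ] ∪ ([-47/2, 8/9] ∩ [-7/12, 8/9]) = [-7/12, 5⋅ℯ]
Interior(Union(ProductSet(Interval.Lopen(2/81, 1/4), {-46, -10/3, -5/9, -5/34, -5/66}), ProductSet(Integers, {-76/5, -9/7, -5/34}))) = EmptySet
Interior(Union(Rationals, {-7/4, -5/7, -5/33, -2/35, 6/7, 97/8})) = EmptySet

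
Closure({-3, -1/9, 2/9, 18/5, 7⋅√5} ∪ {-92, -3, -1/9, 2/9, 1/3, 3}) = {-92, -3, -1/9, 2/9, 1/3, 3, 18/5, 7⋅√5}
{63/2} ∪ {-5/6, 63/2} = {-5/6, 63/2}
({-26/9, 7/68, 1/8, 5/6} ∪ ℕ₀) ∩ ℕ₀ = ℕ₀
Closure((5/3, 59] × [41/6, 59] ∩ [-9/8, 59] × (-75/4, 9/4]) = ∅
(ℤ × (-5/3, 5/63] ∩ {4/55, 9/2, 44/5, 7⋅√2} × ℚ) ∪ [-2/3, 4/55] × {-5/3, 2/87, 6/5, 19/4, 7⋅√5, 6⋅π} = [-2/3, 4/55] × {-5/3, 2/87, 6/5, 19/4, 7⋅√5, 6⋅π}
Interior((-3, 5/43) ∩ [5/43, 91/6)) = ∅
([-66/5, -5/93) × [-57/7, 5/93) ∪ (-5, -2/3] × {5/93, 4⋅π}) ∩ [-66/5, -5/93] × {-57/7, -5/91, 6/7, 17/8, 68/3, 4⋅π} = ([-66/5, -5/93) × {-57/7, -5/91}) ∪ ((-5, -2/3] × {4⋅π})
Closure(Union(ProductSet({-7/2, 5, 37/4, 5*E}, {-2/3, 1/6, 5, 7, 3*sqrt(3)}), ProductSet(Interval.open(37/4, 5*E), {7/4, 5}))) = Union(ProductSet({-7/2, 5, 37/4, 5*E}, {-2/3, 1/6, 5, 7, 3*sqrt(3)}), ProductSet(Interval(37/4, 5*E), {7/4, 5}))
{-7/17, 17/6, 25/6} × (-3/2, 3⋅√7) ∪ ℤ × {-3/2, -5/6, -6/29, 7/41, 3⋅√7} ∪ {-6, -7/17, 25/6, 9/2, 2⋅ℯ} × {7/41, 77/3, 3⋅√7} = (ℤ × {-3/2, -5/6, -6/29, 7/41, 3⋅√7}) ∪ ({-7/17, 17/6, 25/6} × (-3/2, 3⋅√7)) ∪ ({-6, -7/17, 25/6, 9/2, 2⋅ℯ} × {7/41, 77/3, 3⋅√7})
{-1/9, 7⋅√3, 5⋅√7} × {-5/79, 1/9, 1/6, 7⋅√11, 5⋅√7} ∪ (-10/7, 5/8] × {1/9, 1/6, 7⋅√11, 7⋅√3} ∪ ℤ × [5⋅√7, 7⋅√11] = (ℤ × [5⋅√7, 7⋅√11]) ∪ ((-10/7, 5/8] × {1/9, 1/6, 7⋅√11, 7⋅√3}) ∪ ({-1/9, 7⋅√3, 5⋅√7} × {-5/79, 1/9, 1/6, 7⋅√11, 5⋅√7})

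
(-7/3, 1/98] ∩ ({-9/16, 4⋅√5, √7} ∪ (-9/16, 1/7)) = [-9/16, 1/98]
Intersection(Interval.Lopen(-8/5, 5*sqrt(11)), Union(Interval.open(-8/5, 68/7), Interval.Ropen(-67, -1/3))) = Interval.open(-8/5, 68/7)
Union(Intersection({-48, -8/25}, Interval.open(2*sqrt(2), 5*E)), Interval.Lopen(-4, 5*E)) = Interval.Lopen(-4, 5*E)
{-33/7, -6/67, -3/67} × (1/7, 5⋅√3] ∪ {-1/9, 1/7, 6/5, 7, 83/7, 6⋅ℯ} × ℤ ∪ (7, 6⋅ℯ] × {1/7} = ((7, 6⋅ℯ] × {1/7}) ∪ ({-1/9, 1/7, 6/5, 7, 83/7, 6⋅ℯ} × ℤ) ∪ ({-33/7, -6/67, -3/67} × (1/7, 5⋅√3])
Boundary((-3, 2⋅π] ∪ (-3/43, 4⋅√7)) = {-3, 4⋅√7}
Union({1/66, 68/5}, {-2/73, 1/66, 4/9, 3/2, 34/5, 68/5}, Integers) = Union({-2/73, 1/66, 4/9, 3/2, 34/5, 68/5}, Integers)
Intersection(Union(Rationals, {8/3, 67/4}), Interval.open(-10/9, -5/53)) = Intersection(Interval.open(-10/9, -5/53), Rationals)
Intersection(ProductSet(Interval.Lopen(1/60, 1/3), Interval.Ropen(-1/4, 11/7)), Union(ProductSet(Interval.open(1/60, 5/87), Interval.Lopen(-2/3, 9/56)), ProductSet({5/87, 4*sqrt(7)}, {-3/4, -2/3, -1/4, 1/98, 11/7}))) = Union(ProductSet({5/87}, {-1/4, 1/98}), ProductSet(Interval.open(1/60, 5/87), Interval(-1/4, 9/56)))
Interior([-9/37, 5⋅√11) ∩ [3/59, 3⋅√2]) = (3/59, 3⋅√2)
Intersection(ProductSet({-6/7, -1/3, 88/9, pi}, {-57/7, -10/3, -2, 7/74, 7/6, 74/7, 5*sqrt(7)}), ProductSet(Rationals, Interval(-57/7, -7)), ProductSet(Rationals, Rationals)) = ProductSet({-6/7, -1/3, 88/9}, {-57/7})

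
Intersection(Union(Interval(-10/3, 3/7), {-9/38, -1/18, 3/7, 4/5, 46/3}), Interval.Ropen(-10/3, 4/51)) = Interval.Ropen(-10/3, 4/51)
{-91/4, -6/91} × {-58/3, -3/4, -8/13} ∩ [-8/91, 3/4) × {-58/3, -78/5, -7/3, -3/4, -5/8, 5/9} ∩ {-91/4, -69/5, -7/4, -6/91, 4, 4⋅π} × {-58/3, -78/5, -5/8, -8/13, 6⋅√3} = {-6/91} × {-58/3}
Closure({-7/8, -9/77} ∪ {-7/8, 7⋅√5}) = {-7/8, -9/77, 7⋅√5}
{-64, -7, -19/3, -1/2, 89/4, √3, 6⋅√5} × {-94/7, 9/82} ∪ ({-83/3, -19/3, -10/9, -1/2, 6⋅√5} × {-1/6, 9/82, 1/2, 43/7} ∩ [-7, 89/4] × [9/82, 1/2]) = ({-19/3, -10/9, -1/2, 6⋅√5} × {9/82, 1/2}) ∪ ({-64, -7, -19/3, -1/2, 89/4, √3, 6⋅√5} × {-94/7, 9/82})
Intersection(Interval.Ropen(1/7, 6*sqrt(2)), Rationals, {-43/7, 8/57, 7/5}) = {7/5}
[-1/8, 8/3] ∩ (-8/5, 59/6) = [-1/8, 8/3]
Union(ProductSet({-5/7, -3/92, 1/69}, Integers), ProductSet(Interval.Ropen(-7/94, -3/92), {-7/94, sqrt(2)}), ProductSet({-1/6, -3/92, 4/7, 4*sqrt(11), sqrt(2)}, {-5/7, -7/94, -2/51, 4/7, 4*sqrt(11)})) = Union(ProductSet({-5/7, -3/92, 1/69}, Integers), ProductSet({-1/6, -3/92, 4/7, 4*sqrt(11), sqrt(2)}, {-5/7, -7/94, -2/51, 4/7, 4*sqrt(11)}), ProductSet(Interval.Ropen(-7/94, -3/92), {-7/94, sqrt(2)}))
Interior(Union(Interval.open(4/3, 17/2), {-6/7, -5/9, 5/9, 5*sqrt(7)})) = Interval.open(4/3, 17/2)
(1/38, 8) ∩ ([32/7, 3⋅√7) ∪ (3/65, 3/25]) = (3/65, 3/25] ∪ [32/7, 3⋅√7)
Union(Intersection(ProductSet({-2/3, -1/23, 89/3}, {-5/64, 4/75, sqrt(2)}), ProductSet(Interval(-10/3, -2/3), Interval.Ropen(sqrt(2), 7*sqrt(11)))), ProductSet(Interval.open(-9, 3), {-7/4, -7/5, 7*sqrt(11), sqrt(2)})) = ProductSet(Interval.open(-9, 3), {-7/4, -7/5, 7*sqrt(11), sqrt(2)})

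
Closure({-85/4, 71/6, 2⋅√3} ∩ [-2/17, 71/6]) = {71/6, 2⋅√3}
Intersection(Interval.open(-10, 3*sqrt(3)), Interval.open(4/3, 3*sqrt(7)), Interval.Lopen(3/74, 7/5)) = Interval.Lopen(4/3, 7/5)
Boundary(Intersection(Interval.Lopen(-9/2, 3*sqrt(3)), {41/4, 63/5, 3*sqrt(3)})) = {3*sqrt(3)}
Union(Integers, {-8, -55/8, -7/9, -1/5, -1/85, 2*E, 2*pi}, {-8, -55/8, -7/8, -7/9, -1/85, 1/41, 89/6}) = Union({-55/8, -7/8, -7/9, -1/5, -1/85, 1/41, 89/6, 2*E, 2*pi}, Integers)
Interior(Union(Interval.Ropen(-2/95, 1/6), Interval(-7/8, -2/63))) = Union(Interval.open(-7/8, -2/63), Interval.open(-2/95, 1/6))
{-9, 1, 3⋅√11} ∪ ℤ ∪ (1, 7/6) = ℤ ∪ [1, 7/6) ∪ {3⋅√11}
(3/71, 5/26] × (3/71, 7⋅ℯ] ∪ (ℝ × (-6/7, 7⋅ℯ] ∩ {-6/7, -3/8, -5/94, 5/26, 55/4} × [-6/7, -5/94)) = ({-6/7, -3/8, -5/94, 5/26, 55/4} × (-6/7, -5/94)) ∪ ((3/71, 5/26] × (3/71, 7⋅ℯ])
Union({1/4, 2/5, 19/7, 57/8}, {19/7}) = {1/4, 2/5, 19/7, 57/8}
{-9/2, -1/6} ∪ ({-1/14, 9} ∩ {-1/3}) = {-9/2, -1/6}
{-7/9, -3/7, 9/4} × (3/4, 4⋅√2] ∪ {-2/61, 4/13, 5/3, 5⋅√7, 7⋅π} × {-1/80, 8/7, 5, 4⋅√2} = ({-7/9, -3/7, 9/4} × (3/4, 4⋅√2]) ∪ ({-2/61, 4/13, 5/3, 5⋅√7, 7⋅π} × {-1/80, 8/7, 5, 4⋅√2})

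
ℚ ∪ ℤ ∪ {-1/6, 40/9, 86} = ℚ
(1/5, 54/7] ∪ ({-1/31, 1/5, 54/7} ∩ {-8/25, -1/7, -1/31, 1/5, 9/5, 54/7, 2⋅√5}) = {-1/31} ∪ [1/5, 54/7]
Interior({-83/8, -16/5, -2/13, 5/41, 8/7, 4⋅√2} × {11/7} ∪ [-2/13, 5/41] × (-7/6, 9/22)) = (-2/13, 5/41) × (-7/6, 9/22)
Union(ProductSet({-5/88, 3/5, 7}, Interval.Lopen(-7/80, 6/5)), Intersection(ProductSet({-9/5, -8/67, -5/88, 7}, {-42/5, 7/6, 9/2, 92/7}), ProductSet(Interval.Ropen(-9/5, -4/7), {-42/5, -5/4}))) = Union(ProductSet({-9/5}, {-42/5}), ProductSet({-5/88, 3/5, 7}, Interval.Lopen(-7/80, 6/5)))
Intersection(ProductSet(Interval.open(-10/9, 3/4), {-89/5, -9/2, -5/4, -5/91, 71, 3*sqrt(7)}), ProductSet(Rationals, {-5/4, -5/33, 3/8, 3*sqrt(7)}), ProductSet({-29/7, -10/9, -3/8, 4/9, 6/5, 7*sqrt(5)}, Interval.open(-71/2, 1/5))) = ProductSet({-3/8, 4/9}, {-5/4})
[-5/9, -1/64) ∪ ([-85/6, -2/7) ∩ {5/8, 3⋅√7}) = [-5/9, -1/64)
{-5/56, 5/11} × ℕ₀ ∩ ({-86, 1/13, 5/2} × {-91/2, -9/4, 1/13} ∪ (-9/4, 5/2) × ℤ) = {-5/56, 5/11} × ℕ₀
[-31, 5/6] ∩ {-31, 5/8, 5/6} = {-31, 5/8, 5/6}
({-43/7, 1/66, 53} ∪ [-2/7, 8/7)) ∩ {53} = {53}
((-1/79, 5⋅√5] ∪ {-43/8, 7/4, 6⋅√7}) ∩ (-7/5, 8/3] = (-1/79, 8/3]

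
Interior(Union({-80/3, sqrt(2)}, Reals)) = Reals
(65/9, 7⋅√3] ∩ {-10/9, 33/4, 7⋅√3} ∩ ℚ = {33/4}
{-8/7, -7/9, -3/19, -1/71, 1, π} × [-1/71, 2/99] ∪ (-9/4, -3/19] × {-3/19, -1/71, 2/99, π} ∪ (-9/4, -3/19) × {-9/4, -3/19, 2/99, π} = ((-9/4, -3/19] × {-3/19, -1/71, 2/99, π}) ∪ ((-9/4, -3/19) × {-9/4, -3/19, 2/99, π}) ∪ ({-8/7, -7/9, -3/19, -1/71, 1, π} × [-1/71, 2/99])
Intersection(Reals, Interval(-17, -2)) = Interval(-17, -2)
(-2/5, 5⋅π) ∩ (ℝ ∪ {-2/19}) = (-2/5, 5⋅π)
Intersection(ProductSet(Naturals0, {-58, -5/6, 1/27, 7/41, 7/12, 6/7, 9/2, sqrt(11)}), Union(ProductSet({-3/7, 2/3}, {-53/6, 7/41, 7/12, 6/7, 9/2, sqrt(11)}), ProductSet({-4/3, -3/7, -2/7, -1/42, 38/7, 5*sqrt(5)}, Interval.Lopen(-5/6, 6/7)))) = EmptySet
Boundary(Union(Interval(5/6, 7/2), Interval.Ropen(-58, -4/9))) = {-58, -4/9, 5/6, 7/2}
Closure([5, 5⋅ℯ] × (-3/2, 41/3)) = [5, 5⋅ℯ] × [-3/2, 41/3]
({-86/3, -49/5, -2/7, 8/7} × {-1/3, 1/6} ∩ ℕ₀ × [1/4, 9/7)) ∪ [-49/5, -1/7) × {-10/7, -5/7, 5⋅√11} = [-49/5, -1/7) × {-10/7, -5/7, 5⋅√11}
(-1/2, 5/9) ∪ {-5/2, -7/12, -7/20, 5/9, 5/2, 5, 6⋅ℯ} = {-5/2, -7/12, 5/2, 5, 6⋅ℯ} ∪ (-1/2, 5/9]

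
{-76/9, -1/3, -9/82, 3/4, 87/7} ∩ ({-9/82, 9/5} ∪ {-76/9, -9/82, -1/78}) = {-76/9, -9/82}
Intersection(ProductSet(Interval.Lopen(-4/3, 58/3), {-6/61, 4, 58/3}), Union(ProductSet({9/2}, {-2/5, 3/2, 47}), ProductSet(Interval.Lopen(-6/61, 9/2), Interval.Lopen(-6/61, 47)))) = ProductSet(Interval.Lopen(-6/61, 9/2), {4, 58/3})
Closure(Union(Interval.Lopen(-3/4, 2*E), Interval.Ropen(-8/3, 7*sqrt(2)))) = Interval(-8/3, 7*sqrt(2))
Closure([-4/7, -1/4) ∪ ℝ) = (-∞, ∞)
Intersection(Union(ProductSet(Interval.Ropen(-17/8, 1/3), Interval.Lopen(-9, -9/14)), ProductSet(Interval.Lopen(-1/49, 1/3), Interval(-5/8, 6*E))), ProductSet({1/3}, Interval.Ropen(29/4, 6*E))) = ProductSet({1/3}, Interval.Ropen(29/4, 6*E))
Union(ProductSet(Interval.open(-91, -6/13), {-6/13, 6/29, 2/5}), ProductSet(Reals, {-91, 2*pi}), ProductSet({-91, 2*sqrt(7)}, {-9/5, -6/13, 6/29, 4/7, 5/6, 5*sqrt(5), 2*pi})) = Union(ProductSet({-91, 2*sqrt(7)}, {-9/5, -6/13, 6/29, 4/7, 5/6, 5*sqrt(5), 2*pi}), ProductSet(Interval.open(-91, -6/13), {-6/13, 6/29, 2/5}), ProductSet(Reals, {-91, 2*pi}))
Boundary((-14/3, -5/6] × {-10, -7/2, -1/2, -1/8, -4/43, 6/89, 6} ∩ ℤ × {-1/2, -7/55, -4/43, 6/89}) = {-4, -3, -2, -1} × {-1/2, -4/43, 6/89}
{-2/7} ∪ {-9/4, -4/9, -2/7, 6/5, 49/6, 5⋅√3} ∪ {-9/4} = {-9/4, -4/9, -2/7, 6/5, 49/6, 5⋅√3}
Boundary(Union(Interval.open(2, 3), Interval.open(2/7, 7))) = {2/7, 7}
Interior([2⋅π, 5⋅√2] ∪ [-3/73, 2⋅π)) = (-3/73, 5⋅√2)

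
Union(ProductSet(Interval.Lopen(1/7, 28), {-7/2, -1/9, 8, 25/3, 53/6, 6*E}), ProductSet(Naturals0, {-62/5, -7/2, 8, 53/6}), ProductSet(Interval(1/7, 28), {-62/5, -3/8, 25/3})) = Union(ProductSet(Interval(1/7, 28), {-62/5, -3/8, 25/3}), ProductSet(Interval.Lopen(1/7, 28), {-7/2, -1/9, 8, 25/3, 53/6, 6*E}), ProductSet(Naturals0, {-62/5, -7/2, 8, 53/6}))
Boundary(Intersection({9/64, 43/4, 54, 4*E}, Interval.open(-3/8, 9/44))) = {9/64}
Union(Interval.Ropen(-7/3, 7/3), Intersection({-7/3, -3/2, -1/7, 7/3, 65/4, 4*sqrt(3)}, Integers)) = Interval.Ropen(-7/3, 7/3)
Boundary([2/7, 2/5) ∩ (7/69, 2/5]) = {2/7, 2/5}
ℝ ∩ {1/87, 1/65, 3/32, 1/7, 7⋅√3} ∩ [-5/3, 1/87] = {1/87}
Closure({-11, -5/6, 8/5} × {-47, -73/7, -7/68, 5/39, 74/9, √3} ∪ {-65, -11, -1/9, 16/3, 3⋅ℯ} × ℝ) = ({-65, -11, -1/9, 16/3, 3⋅ℯ} × ℝ) ∪ ({-11, -5/6, 8/5} × {-47, -73/7, -7/68, 5/39, 74/9, √3})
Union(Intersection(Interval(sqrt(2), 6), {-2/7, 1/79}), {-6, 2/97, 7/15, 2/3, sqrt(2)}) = {-6, 2/97, 7/15, 2/3, sqrt(2)}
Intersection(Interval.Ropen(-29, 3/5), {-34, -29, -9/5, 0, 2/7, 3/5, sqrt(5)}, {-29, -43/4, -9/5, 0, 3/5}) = {-29, -9/5, 0}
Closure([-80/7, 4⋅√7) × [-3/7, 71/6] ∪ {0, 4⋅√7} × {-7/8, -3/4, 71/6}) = ({0, 4⋅√7} × {-7/8, -3/4, 71/6}) ∪ ([-80/7, 4⋅√7] × [-3/7, 71/6])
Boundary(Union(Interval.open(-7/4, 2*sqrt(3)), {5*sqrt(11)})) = {-7/4, 5*sqrt(11), 2*sqrt(3)}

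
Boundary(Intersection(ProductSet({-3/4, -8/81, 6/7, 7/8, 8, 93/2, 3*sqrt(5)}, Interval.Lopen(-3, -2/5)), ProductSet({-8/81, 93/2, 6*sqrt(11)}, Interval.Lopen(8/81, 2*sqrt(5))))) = EmptySet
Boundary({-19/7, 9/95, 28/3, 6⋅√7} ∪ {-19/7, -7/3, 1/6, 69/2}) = {-19/7, -7/3, 9/95, 1/6, 28/3, 69/2, 6⋅√7}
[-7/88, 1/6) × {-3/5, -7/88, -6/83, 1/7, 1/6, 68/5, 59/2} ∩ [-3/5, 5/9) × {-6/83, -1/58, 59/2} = [-7/88, 1/6) × {-6/83, 59/2}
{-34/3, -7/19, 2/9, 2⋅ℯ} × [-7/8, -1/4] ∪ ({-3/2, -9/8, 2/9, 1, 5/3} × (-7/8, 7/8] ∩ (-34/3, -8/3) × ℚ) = {-34/3, -7/19, 2/9, 2⋅ℯ} × [-7/8, -1/4]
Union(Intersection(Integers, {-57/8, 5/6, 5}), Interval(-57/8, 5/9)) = Union({5}, Interval(-57/8, 5/9))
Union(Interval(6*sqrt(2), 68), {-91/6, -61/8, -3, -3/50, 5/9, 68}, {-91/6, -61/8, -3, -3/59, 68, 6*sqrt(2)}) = Union({-91/6, -61/8, -3, -3/50, -3/59, 5/9}, Interval(6*sqrt(2), 68))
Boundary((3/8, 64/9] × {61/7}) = [3/8, 64/9] × {61/7}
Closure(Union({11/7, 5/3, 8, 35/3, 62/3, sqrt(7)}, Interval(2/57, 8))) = Union({35/3, 62/3}, Interval(2/57, 8))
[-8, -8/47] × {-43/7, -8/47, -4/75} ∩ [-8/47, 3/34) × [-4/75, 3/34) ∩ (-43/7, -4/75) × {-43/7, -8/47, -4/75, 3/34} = {-8/47} × {-4/75}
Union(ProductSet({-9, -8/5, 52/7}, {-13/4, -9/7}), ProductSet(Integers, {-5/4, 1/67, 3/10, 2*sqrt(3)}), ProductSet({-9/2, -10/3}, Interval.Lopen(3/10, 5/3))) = Union(ProductSet({-9/2, -10/3}, Interval.Lopen(3/10, 5/3)), ProductSet({-9, -8/5, 52/7}, {-13/4, -9/7}), ProductSet(Integers, {-5/4, 1/67, 3/10, 2*sqrt(3)}))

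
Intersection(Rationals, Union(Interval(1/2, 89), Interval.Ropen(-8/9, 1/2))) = Intersection(Interval(-8/9, 89), Rationals)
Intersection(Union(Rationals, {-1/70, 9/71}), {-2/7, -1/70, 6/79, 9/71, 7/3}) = {-2/7, -1/70, 6/79, 9/71, 7/3}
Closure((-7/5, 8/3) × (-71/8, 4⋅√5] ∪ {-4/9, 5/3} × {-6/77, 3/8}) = ({-7/5, 8/3} × [-71/8, 4⋅√5]) ∪ ([-7/5, 8/3] × {-71/8, 4⋅√5}) ∪ ((-7/5, 8/3) × (-71/8, 4⋅√5])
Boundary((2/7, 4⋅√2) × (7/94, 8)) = ({2/7, 4⋅√2} × [7/94, 8]) ∪ ([2/7, 4⋅√2] × {7/94, 8})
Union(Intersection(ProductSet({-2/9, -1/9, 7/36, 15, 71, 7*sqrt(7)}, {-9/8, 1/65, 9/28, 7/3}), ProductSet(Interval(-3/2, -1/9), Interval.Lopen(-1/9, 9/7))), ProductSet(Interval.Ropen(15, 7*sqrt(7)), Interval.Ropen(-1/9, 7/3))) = Union(ProductSet({-2/9, -1/9}, {1/65, 9/28}), ProductSet(Interval.Ropen(15, 7*sqrt(7)), Interval.Ropen(-1/9, 7/3)))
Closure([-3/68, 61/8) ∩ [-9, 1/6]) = [-3/68, 1/6]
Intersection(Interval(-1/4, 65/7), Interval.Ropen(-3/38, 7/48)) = Interval.Ropen(-3/38, 7/48)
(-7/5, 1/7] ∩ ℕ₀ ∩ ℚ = {0}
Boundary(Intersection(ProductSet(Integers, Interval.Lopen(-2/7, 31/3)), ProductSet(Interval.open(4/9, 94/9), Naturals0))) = ProductSet(Range(1, 11, 1), Range(0, 11, 1))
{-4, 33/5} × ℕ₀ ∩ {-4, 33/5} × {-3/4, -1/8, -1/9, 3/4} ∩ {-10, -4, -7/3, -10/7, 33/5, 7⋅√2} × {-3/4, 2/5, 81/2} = ∅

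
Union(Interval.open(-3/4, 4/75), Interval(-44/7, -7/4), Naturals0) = Union(Interval(-44/7, -7/4), Interval.open(-3/4, 4/75), Naturals0)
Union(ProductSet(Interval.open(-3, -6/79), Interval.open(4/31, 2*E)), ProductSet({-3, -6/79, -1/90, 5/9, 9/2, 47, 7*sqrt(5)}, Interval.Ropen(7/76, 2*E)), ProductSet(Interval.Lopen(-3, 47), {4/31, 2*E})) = Union(ProductSet({-3, -6/79, -1/90, 5/9, 9/2, 47, 7*sqrt(5)}, Interval.Ropen(7/76, 2*E)), ProductSet(Interval.open(-3, -6/79), Interval.open(4/31, 2*E)), ProductSet(Interval.Lopen(-3, 47), {4/31, 2*E}))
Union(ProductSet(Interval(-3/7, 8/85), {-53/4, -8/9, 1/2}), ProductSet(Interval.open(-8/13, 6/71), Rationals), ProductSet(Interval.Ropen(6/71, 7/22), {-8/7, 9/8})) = Union(ProductSet(Interval.open(-8/13, 6/71), Rationals), ProductSet(Interval(-3/7, 8/85), {-53/4, -8/9, 1/2}), ProductSet(Interval.Ropen(6/71, 7/22), {-8/7, 9/8}))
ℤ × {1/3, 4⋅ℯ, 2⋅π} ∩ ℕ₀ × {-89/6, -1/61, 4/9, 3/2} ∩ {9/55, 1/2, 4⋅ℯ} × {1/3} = ∅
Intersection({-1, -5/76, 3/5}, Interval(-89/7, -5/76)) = {-1, -5/76}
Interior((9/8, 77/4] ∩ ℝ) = (9/8, 77/4)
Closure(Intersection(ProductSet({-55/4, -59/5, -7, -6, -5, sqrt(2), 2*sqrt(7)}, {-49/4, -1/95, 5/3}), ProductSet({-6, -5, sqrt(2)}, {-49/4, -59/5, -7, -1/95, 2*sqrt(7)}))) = ProductSet({-6, -5, sqrt(2)}, {-49/4, -1/95})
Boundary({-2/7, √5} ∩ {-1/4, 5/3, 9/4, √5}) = {√5}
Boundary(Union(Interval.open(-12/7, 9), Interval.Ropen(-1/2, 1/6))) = {-12/7, 9}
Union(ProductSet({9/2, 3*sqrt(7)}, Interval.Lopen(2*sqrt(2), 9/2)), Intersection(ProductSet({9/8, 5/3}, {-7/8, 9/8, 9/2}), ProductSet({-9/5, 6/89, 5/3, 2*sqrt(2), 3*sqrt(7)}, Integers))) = ProductSet({9/2, 3*sqrt(7)}, Interval.Lopen(2*sqrt(2), 9/2))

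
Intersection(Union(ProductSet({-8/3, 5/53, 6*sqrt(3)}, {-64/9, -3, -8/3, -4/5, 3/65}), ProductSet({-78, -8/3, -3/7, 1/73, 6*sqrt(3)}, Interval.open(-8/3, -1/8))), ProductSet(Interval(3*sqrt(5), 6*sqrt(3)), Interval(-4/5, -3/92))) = ProductSet({6*sqrt(3)}, Interval.Ropen(-4/5, -1/8))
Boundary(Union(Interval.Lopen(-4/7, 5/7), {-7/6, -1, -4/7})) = {-7/6, -1, -4/7, 5/7}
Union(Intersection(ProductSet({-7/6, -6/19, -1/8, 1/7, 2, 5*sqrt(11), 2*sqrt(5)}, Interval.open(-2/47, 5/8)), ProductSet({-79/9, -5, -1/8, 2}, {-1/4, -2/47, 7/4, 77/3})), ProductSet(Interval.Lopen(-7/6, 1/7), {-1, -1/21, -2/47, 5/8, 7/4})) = ProductSet(Interval.Lopen(-7/6, 1/7), {-1, -1/21, -2/47, 5/8, 7/4})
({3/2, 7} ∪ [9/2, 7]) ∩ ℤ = {5, 6, 7}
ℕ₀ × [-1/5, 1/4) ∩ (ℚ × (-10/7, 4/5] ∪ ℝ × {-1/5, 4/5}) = ℕ₀ × [-1/5, 1/4)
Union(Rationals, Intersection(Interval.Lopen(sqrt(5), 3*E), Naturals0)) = Union(Range(3, 9, 1), Rationals)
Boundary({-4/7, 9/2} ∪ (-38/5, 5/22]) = {-38/5, 5/22, 9/2}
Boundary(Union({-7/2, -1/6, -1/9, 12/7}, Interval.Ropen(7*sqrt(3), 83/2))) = {-7/2, -1/6, -1/9, 12/7, 83/2, 7*sqrt(3)}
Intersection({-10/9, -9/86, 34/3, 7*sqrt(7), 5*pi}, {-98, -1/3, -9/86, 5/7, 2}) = {-9/86}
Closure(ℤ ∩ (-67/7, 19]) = {-9, -8, …, 19}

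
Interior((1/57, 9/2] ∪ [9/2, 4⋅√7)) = (1/57, 4⋅√7)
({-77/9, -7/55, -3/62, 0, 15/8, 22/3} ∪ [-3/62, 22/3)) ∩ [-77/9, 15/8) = {-77/9, -7/55} ∪ [-3/62, 15/8)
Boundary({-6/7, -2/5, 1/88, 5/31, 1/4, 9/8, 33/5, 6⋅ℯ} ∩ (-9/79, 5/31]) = {1/88, 5/31}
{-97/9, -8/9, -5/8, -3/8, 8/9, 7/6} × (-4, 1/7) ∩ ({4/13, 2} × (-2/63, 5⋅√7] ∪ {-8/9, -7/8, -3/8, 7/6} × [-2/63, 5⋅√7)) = {-8/9, -3/8, 7/6} × [-2/63, 1/7)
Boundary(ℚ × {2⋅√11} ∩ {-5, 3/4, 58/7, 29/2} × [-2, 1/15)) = ∅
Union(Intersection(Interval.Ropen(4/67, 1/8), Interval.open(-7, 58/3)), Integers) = Union(Integers, Interval.Ropen(4/67, 1/8))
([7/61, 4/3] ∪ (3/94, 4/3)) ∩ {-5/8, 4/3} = {4/3}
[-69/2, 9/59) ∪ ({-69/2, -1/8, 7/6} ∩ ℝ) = [-69/2, 9/59) ∪ {7/6}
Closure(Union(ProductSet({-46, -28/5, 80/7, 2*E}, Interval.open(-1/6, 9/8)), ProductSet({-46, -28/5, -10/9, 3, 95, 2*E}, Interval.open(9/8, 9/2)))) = Union(ProductSet({-46, -28/5, 80/7, 2*E}, Interval(-1/6, 9/8)), ProductSet({-46, -28/5, -10/9, 3, 95, 2*E}, Interval(9/8, 9/2)))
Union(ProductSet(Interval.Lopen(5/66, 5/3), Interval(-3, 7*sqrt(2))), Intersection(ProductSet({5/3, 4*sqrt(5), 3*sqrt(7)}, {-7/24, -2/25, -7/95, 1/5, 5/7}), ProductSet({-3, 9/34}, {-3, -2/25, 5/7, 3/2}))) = ProductSet(Interval.Lopen(5/66, 5/3), Interval(-3, 7*sqrt(2)))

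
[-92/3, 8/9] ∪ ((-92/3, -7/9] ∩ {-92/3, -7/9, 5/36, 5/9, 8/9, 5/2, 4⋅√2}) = [-92/3, 8/9]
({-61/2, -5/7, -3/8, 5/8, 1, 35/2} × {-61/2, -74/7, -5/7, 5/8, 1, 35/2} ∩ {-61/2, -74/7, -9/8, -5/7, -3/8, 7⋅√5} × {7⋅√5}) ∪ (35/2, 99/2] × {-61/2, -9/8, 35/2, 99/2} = (35/2, 99/2] × {-61/2, -9/8, 35/2, 99/2}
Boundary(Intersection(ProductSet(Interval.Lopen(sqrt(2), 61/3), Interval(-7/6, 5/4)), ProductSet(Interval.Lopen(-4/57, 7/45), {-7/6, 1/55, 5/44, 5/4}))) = EmptySet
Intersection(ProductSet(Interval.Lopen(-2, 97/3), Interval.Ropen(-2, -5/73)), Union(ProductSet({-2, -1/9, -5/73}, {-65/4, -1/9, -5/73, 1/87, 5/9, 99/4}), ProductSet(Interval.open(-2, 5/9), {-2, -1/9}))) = ProductSet(Interval.open(-2, 5/9), {-2, -1/9})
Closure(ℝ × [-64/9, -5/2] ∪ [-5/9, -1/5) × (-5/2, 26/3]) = (ℝ × [-64/9, -5/2]) ∪ ({-5/9, -1/5} × [-5/2, 26/3]) ∪ ([-5/9, -1/5] × {-5/2, 26/3}) ∪ ([-5/9, -1/5) × (-5/2, 26/3])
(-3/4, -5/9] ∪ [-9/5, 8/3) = [-9/5, 8/3)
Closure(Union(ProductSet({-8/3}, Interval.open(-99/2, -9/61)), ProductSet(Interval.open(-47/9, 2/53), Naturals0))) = Union(ProductSet({-8/3}, Interval(-99/2, -9/61)), ProductSet(Interval(-47/9, 2/53), Naturals0))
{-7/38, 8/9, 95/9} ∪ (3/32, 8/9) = {-7/38, 95/9} ∪ (3/32, 8/9]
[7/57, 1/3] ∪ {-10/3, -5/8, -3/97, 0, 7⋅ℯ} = {-10/3, -5/8, -3/97, 0, 7⋅ℯ} ∪ [7/57, 1/3]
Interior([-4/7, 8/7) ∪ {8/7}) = (-4/7, 8/7)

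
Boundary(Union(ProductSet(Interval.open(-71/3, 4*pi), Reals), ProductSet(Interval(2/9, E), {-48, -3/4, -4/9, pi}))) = ProductSet({-71/3, 4*pi}, Reals)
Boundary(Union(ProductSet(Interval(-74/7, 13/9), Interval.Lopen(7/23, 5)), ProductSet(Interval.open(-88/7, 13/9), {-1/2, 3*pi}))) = Union(ProductSet({-74/7, 13/9}, Interval(7/23, 5)), ProductSet(Interval(-88/7, 13/9), {-1/2, 3*pi}), ProductSet(Interval(-74/7, 13/9), {7/23, 5}))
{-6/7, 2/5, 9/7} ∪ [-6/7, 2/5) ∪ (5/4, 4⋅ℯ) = [-6/7, 2/5] ∪ (5/4, 4⋅ℯ)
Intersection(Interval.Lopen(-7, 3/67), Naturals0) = Range(0, 1, 1)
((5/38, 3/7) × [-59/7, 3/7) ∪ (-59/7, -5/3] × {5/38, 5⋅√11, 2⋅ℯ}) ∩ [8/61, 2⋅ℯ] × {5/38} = (5/38, 3/7) × {5/38}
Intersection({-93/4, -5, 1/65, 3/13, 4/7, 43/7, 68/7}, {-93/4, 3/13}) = {-93/4, 3/13}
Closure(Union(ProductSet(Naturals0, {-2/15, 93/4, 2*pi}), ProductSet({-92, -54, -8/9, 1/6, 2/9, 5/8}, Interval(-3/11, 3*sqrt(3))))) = Union(ProductSet({-92, -54, -8/9, 1/6, 2/9, 5/8}, Interval(-3/11, 3*sqrt(3))), ProductSet(Naturals0, {-2/15, 93/4, 2*pi}))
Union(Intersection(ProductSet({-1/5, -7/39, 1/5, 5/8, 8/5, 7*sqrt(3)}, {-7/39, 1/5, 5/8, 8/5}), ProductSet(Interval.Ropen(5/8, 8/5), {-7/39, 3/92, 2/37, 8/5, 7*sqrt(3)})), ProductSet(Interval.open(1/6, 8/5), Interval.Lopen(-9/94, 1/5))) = Union(ProductSet({5/8}, {-7/39, 8/5}), ProductSet(Interval.open(1/6, 8/5), Interval.Lopen(-9/94, 1/5)))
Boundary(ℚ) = ℝ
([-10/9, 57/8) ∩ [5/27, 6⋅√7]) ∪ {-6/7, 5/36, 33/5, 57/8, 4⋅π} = {-6/7, 5/36, 4⋅π} ∪ [5/27, 57/8]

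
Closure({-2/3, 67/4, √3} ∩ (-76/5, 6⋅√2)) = {-2/3, √3}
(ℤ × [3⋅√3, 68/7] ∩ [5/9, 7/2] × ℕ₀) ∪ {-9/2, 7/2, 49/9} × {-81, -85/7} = ({-9/2, 7/2, 49/9} × {-81, -85/7}) ∪ ({1, 2, 3} × {6, 7, 8, 9})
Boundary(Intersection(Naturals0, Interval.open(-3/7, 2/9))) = Range(0, 1, 1)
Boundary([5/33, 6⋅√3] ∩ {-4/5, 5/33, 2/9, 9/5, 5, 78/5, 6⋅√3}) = {5/33, 2/9, 9/5, 5, 6⋅√3}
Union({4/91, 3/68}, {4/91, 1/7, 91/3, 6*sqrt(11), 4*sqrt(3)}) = {4/91, 3/68, 1/7, 91/3, 6*sqrt(11), 4*sqrt(3)}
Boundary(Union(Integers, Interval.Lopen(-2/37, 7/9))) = Union(Complement(Integers, Interval.open(-2/37, 7/9)), {-2/37, 7/9})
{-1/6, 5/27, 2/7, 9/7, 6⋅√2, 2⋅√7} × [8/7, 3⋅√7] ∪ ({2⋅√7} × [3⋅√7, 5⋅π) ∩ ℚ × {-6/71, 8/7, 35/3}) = {-1/6, 5/27, 2/7, 9/7, 6⋅√2, 2⋅√7} × [8/7, 3⋅√7]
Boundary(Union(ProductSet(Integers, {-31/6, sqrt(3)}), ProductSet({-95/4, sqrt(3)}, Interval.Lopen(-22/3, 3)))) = Union(ProductSet({-95/4, sqrt(3)}, Interval(-22/3, 3)), ProductSet(Integers, {-31/6, sqrt(3)}))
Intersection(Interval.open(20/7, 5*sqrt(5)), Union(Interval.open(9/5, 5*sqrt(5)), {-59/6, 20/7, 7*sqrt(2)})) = Interval.open(20/7, 5*sqrt(5))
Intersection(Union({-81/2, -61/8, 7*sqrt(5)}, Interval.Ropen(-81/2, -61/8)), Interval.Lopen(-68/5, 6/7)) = Interval.Lopen(-68/5, -61/8)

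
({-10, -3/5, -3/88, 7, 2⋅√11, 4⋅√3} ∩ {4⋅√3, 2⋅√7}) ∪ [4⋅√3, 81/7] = [4⋅√3, 81/7]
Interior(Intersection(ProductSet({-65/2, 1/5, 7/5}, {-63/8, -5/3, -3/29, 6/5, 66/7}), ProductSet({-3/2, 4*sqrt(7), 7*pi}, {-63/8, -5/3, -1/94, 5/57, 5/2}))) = EmptySet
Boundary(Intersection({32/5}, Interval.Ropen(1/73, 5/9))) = EmptySet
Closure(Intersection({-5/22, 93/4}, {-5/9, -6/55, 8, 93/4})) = {93/4}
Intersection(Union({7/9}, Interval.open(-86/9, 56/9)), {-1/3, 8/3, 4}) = {-1/3, 8/3, 4}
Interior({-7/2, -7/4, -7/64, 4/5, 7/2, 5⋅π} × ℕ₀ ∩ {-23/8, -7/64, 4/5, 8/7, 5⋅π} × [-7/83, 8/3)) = ∅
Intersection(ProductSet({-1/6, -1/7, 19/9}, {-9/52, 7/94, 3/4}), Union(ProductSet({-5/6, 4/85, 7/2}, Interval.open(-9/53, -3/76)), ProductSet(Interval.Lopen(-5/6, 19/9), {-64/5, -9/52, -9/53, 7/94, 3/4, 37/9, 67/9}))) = ProductSet({-1/6, -1/7, 19/9}, {-9/52, 7/94, 3/4})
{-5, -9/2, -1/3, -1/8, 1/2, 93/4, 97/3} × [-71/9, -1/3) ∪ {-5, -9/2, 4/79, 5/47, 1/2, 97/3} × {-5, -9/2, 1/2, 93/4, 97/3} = ({-5, -9/2, 4/79, 5/47, 1/2, 97/3} × {-5, -9/2, 1/2, 93/4, 97/3}) ∪ ({-5, -9/2, -1/3, -1/8, 1/2, 93/4, 97/3} × [-71/9, -1/3))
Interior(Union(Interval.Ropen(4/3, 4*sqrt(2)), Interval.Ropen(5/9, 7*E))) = Interval.open(5/9, 7*E)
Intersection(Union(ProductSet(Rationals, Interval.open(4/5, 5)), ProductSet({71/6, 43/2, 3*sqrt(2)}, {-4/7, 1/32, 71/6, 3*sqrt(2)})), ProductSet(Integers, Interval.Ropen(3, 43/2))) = ProductSet(Integers, Interval.Ropen(3, 5))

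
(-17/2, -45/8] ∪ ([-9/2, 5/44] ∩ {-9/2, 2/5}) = (-17/2, -45/8] ∪ {-9/2}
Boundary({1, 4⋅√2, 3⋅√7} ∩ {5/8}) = ∅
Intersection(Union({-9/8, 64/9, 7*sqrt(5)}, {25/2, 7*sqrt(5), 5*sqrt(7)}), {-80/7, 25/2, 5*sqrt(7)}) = {25/2, 5*sqrt(7)}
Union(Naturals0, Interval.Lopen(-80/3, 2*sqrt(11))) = Union(Interval.Lopen(-80/3, 2*sqrt(11)), Naturals0)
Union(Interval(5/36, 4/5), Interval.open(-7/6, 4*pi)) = Interval.open(-7/6, 4*pi)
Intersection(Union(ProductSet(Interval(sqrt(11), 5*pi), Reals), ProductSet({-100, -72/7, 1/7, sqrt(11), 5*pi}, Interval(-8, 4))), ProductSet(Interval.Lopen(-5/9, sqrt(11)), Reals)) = Union(ProductSet({sqrt(11)}, Reals), ProductSet({1/7, sqrt(11)}, Interval(-8, 4)))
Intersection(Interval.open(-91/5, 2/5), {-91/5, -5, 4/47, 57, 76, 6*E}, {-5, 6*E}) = {-5}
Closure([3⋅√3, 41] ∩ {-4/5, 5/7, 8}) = {8}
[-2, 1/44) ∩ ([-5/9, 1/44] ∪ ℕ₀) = [-5/9, 1/44) ∪ {0}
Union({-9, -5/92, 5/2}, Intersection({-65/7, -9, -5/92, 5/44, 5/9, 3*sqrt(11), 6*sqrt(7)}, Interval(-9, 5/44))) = {-9, -5/92, 5/44, 5/2}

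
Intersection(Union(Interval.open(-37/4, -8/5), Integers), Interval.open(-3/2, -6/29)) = Range(-1, 0, 1)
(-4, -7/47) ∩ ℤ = {-3, -2, -1}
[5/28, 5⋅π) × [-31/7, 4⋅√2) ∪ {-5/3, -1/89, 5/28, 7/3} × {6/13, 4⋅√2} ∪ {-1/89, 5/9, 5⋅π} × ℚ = ({-1/89, 5/9, 5⋅π} × ℚ) ∪ ({-5/3, -1/89, 5/28, 7/3} × {6/13, 4⋅√2}) ∪ ([5/28, 5⋅π) × [-31/7, 4⋅√2))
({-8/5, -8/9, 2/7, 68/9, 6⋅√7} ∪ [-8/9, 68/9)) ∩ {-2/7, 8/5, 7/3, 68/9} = {-2/7, 8/5, 7/3, 68/9}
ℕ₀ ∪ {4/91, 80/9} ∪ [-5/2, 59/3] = [-5/2, 59/3] ∪ ℕ₀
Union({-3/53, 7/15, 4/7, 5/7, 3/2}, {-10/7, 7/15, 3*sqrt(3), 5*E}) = {-10/7, -3/53, 7/15, 4/7, 5/7, 3/2, 3*sqrt(3), 5*E}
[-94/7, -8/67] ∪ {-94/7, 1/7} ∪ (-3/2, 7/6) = [-94/7, 7/6)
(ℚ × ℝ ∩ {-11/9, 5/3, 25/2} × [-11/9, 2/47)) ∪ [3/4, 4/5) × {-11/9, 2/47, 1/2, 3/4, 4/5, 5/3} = ({-11/9, 5/3, 25/2} × [-11/9, 2/47)) ∪ ([3/4, 4/5) × {-11/9, 2/47, 1/2, 3/4, 4/5, 5/3})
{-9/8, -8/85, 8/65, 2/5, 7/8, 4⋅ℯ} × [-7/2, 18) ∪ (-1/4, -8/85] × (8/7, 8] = ((-1/4, -8/85] × (8/7, 8]) ∪ ({-9/8, -8/85, 8/65, 2/5, 7/8, 4⋅ℯ} × [-7/2, 18))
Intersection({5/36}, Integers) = EmptySet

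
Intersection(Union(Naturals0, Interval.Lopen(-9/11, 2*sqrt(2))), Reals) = Union(Interval.Lopen(-9/11, 2*sqrt(2)), Naturals0)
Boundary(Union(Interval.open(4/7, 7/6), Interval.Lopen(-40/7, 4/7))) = {-40/7, 7/6}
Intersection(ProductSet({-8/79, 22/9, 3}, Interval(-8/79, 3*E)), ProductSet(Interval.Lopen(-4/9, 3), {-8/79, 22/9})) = ProductSet({-8/79, 22/9, 3}, {-8/79, 22/9})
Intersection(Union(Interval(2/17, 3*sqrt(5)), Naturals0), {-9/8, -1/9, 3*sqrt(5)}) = {3*sqrt(5)}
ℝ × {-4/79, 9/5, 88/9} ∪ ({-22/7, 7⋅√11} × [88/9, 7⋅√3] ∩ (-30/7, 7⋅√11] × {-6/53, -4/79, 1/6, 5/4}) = ℝ × {-4/79, 9/5, 88/9}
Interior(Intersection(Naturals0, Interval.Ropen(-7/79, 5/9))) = EmptySet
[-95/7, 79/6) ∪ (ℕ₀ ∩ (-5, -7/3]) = [-95/7, 79/6)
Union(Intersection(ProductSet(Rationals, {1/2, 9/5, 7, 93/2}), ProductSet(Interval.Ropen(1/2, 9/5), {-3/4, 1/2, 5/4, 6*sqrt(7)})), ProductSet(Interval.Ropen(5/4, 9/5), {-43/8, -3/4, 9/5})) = Union(ProductSet(Intersection(Interval.Ropen(1/2, 9/5), Rationals), {1/2}), ProductSet(Interval.Ropen(5/4, 9/5), {-43/8, -3/4, 9/5}))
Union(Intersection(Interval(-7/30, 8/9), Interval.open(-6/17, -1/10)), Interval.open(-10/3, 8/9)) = Interval.open(-10/3, 8/9)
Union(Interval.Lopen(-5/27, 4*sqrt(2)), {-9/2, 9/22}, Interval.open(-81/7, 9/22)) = Interval.Lopen(-81/7, 4*sqrt(2))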